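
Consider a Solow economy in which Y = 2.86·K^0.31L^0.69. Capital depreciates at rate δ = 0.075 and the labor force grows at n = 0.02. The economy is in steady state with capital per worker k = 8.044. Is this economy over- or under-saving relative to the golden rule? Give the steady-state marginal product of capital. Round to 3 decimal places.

under-saving; MPK ≈ 0.210

Capital per worker breaks even when investment replaces (n + δ)·k; here n + δ = 0.095.
MPK = 0.31·2.86·k^(0.31−1) = 0.31·2.86·8.044^(-0.69) ≈ 0.2104.
MPK > 0.095, so the economy is dynamically efficient (under-saving).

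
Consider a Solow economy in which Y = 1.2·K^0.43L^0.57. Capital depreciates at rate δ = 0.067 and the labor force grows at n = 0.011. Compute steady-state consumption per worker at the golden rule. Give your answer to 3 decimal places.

Capital per worker breaks even when investment replaces (n + δ)·k; here n + δ = 0.078.
Maximizing c = f(k) − (n+δ)·k gives f'(k) = n+δ, i.e. 0.43·1.2·k^(0.43−1) = 0.078, so k_gold = (0.43·1.2/0.078)^(1/0.57) ≈ 27.5151.
y_gold = 1.2·27.5151^0.43 ≈ 4.9911.
c_gold = y_gold − (n+δ)·k_gold = 4.9911 − 0.078·27.5151 ≈ 2.8449.

c_gold ≈ 2.845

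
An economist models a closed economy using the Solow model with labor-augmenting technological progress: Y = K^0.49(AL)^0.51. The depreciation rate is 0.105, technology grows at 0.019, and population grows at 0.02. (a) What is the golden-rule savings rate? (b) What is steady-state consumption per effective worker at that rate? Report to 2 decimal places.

n + g + δ = 0.02 + 0.019 + 0.105 = 0.144.
For Cobb-Douglas, s_gold equals capital's share: s_gold = 0.49.
Golden rule sets MPK = n+g+δ: 0.49·k^(0.49−1) = 0.144, so k_gold = (0.49/0.144)^(1/0.51) ≈ 11.0360.
y_gold = 11.0360^0.49 ≈ 3.2432; c_gold = (1−0.49)·y_gold ≈ 1.6540.

(a) s_gold = 0.49; (b) c_gold ≈ 1.65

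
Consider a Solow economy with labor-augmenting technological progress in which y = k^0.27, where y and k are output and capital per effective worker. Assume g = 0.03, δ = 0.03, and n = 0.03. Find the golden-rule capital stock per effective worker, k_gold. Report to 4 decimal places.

k_gold ≈ 4.5039

n + g + δ = 0.03 + 0.03 + 0.03 = 0.09.
Maximizing c = f(k) − (n+g+δ)·k gives f'(k) = n+g+δ, i.e. 0.27·k^(0.27−1) = 0.09, so k_gold = (0.27/0.09)^(1/0.73) ≈ 4.5039.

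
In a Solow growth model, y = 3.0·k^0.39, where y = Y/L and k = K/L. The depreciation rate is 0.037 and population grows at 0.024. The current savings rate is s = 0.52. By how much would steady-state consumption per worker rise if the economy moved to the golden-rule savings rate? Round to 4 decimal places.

Break-even investment rate: n + δ = 0.024 + 0.037 = 0.061.
Current steady state (s = 0.52): k* = (0.52·3.0/0.061)^(1/0.61) ≈ 203.1703, y* = 3.0·203.1703^0.39 ≈ 23.8334, c* = (1−0.52)·23.8334 ≈ 11.4401.
At the golden rule the marginal product of capital equals n+δ: 0.39·3.0·k^(0.39−1) = 0.061. Solving, k_gold = (0.39·3.0/0.061)^(1/0.61) ≈ 126.7776.
y_gold = 3.0·126.7776^0.39 ≈ 19.8293, c_gold = y_gold − 0.061·k_gold ≈ 12.0959.
Gain: Δc = 12.0959 − 11.4401 ≈ 0.6558.

Δc ≈ 0.6558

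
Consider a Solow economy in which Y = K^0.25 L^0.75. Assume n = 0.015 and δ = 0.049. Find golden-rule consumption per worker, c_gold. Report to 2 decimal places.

Capital per worker breaks even when investment replaces (n + δ)·k; here n + δ = 0.064.
Maximizing c = f(k) − (n+δ)·k gives f'(k) = n+δ, i.e. 0.25·k^(0.25−1) = 0.064, so k_gold = (0.25/0.064)^(1/0.75) ≈ 6.1520.
y_gold = 6.1520^0.25 ≈ 1.5749.
c_gold = y_gold − (n+δ)·k_gold = 1.5749 − 0.064·6.1520 ≈ 1.1812.

c_gold ≈ 1.18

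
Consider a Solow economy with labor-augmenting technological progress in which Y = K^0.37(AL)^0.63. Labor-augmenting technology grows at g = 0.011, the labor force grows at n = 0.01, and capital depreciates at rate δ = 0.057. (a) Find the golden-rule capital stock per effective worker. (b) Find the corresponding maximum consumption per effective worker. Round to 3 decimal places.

(a) k_gold ≈ 11.835; (b) c_gold ≈ 1.572

The effective depreciation rate is n + g + δ = 0.01 + 0.011 + 0.057 = 0.078.
Golden rule sets MPK = n+g+δ: 0.37·k^(0.37−1) = 0.078, so k_gold = (0.37/0.078)^(1/0.63) ≈ 11.8355.
y_gold = 11.8355^0.37 ≈ 2.4950; c_gold = y_gold − 0.078·k_gold ≈ 1.5719.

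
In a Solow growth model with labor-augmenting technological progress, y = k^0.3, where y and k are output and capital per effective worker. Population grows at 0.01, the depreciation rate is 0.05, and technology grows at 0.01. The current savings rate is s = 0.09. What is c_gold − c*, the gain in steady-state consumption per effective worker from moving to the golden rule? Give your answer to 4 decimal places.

Break-even investment rate: n + g + δ = 0.01 + 0.01 + 0.05 = 0.07.
Current steady state (s = 0.09): k* = (0.09/0.07)^(1/0.7) ≈ 1.4319, y* = 1.4319^0.3 ≈ 1.1137, c* = (1−0.09)·1.1137 ≈ 1.0135.
Setting f'(k) = n+g+δ gives 0.3·k^(0.3−1) = 0.07, hence k_gold = (0.3/0.07)^(1/0.7) ≈ 7.9963.
y_gold = 7.9963^0.3 ≈ 1.8658, c_gold = y_gold − 0.07·k_gold ≈ 1.3061.
Gain: Δc = 1.3061 − 1.0135 ≈ 0.2926.

Δc ≈ 0.2926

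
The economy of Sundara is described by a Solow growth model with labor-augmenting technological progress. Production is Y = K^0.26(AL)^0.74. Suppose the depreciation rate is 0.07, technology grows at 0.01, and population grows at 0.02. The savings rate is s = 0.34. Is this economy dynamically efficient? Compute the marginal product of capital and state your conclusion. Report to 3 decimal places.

dynamically inefficient; MPK ≈ 0.076

Break-even investment rate: n + g + δ = 0.02 + 0.01 + 0.07 = 0.1.
Steady-state k*: s·k^0.26 = 0.1·k gives k* = (0.34/0.1)^(1/0.74) ≈ 5.2265.
MPK = 0.26·5.2265^(-0.74) ≈ 0.0765.
MPK < n+g+δ = 0.1, so the economy is dynamically inefficient (over-saving).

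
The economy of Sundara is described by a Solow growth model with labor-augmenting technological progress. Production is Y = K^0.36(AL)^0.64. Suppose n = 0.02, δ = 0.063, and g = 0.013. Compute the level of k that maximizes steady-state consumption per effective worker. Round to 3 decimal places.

k_gold ≈ 7.887

n + g + δ = 0.02 + 0.013 + 0.063 = 0.096.
Golden rule sets MPK = n+g+δ: 0.36·k^(0.36−1) = 0.096, so k_gold = (0.36/0.096)^(1/0.64) ≈ 7.8872.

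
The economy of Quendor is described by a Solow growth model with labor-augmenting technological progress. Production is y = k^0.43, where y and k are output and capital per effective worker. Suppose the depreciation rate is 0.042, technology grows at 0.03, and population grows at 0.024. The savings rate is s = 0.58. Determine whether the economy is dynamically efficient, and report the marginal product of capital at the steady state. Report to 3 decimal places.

Capital per effective worker breaks even when investment replaces (n + g + δ)·k; here n + g + δ = 0.096.
Steady-state k*: s·k^0.43 = 0.096·k gives k* = (0.58/0.096)^(1/0.57) ≈ 23.4666.
MPK = 0.43·23.4666^(-0.57) ≈ 0.0712.
MPK < n+g+δ = 0.096, so the economy is dynamically inefficient (over-saving).

dynamically inefficient; MPK ≈ 0.071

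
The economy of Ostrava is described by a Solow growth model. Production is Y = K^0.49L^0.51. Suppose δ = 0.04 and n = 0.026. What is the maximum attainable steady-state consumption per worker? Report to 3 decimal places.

c_gold ≈ 3.500

n + δ = 0.026 + 0.04 = 0.066.
At the golden rule the marginal product of capital equals n+δ: 0.49·k^(0.49−1) = 0.066. Solving, k_gold = (0.49/0.066)^(1/0.51) ≈ 50.9520.
y_gold = 50.9520^0.49 ≈ 6.8629.
c_gold = y_gold − (n+δ)·k_gold = 6.8629 − 0.066·50.9520 ≈ 3.5001.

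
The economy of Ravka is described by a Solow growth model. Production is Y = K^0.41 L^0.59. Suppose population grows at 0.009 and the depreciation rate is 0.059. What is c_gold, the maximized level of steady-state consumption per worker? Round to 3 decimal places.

c_gold ≈ 2.056

The effective depreciation rate is n + δ = 0.009 + 0.059 = 0.068.
Maximizing c = f(k) − (n+δ)·k gives f'(k) = n+δ, i.e. 0.41·k^(0.41−1) = 0.068, so k_gold = (0.41/0.068)^(1/0.59) ≈ 21.0136.
y_gold = 21.0136^0.41 ≈ 3.4852.
c_gold = y_gold − (n+δ)·k_gold = 3.4852 − 0.068·21.0136 ≈ 2.0563.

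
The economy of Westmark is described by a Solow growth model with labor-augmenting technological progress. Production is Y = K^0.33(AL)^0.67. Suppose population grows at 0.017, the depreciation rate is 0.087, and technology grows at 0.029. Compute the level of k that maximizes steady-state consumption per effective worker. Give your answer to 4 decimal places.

k_gold ≈ 3.8819

Capital per effective worker breaks even when investment replaces (n + g + δ)·k; here n + g + δ = 0.133.
Golden rule sets MPK = n+g+δ: 0.33·k^(0.33−1) = 0.133, so k_gold = (0.33/0.133)^(1/0.67) ≈ 3.8819.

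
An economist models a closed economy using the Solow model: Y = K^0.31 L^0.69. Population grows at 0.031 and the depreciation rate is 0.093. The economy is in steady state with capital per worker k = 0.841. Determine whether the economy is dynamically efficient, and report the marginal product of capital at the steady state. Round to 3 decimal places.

Capital per worker breaks even when investment replaces (n + δ)·k; here n + δ = 0.124.
MPK = 0.31·k^(0.31−1) = 0.31·0.841^(-0.69) ≈ 0.3493.
MPK > 0.124, so the economy is dynamically efficient (under-saving).

dynamically efficient; MPK ≈ 0.349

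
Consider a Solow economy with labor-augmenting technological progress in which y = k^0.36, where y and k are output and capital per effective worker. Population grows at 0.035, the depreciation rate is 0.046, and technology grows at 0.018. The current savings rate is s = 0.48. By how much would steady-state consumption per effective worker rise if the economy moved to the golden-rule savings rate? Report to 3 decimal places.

Break-even investment rate: n + g + δ = 0.035 + 0.018 + 0.046 = 0.099.
Current steady state (s = 0.48): k* = (0.48/0.099)^(1/0.64) ≈ 11.7831, y* = 11.7831^0.36 ≈ 2.4303, c* = (1−0.48)·2.4303 ≈ 1.2637.
Setting f'(k) = n+g+δ gives 0.36·k^(0.36−1) = 0.099, hence k_gold = (0.36/0.099)^(1/0.64) ≈ 7.5170.
y_gold = 7.5170^0.36 ≈ 2.0672, c_gold = y_gold − 0.099·k_gold ≈ 1.3230.
Gain: Δc = 1.3230 − 1.2637 ≈ 0.0592.

Δc ≈ 0.059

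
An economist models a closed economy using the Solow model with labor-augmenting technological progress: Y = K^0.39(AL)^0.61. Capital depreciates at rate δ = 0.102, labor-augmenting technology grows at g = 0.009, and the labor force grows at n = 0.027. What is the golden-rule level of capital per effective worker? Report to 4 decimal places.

k_gold ≈ 5.4910

Break-even investment rate: n + g + δ = 0.027 + 0.009 + 0.102 = 0.138.
Maximizing c = f(k) − (n+g+δ)·k gives f'(k) = n+g+δ, i.e. 0.39·k^(0.39−1) = 0.138, so k_gold = (0.39/0.138)^(1/0.61) ≈ 5.4910.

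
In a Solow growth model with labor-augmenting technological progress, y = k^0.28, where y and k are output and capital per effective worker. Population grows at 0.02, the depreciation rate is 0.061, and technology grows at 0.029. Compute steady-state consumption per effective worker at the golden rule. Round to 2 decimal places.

The effective depreciation rate is n + g + δ = 0.02 + 0.029 + 0.061 = 0.11.
At the golden rule the marginal product of capital equals n+g+δ: 0.28·k^(0.28−1) = 0.11. Solving, k_gold = (0.28/0.11)^(1/0.72) ≈ 3.6607.
y_gold = 3.6607^0.28 ≈ 1.4381.
c_gold = y_gold − (n+g+δ)·k_gold = 1.4381 − 0.11·3.6607 ≈ 1.0355.

c_gold ≈ 1.04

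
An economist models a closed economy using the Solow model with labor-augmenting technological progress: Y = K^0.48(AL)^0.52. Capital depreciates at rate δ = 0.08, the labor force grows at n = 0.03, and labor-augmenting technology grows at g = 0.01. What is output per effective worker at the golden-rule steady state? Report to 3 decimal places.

y_gold ≈ 3.595

Break-even investment rate: n + g + δ = 0.03 + 0.01 + 0.08 = 0.12.
Maximizing c = f(k) − (n+g+δ)·k gives f'(k) = n+g+δ, i.e. 0.48·k^(0.48−1) = 0.12, so k_gold = (0.48/0.12)^(1/0.52) ≈ 14.3816.
Output: y_gold = k_gold^0.48 = 14.3816^0.48 ≈ 3.5954.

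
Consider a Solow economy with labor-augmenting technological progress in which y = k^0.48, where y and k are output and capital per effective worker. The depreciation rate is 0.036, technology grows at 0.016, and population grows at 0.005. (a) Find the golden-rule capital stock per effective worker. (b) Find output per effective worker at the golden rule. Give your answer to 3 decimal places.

(a) k_gold ≈ 60.194; (b) y_gold ≈ 7.148

n + g + δ = 0.005 + 0.016 + 0.036 = 0.057.
Setting f'(k) = n+g+δ gives 0.48·k^(0.48−1) = 0.057, hence k_gold = (0.48/0.057)^(1/0.52) ≈ 60.1937.
y_gold = 60.1937^0.48 ≈ 7.1480.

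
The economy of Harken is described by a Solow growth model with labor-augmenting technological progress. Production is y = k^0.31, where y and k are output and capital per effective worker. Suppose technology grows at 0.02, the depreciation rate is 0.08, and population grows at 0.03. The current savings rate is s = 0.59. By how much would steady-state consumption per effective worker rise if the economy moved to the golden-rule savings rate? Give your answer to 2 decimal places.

Δc ≈ 0.21

Capital per effective worker breaks even when investment replaces (n + g + δ)·k; here n + g + δ = 0.13.
Current steady state (s = 0.59): k* = (0.59/0.13)^(1/0.69) ≈ 8.9545, y* = 8.9545^0.31 ≈ 1.9730, c* = (1−0.59)·1.9730 ≈ 0.8089.
At the golden rule the marginal product of capital equals n+g+δ: 0.31·k^(0.31−1) = 0.13. Solving, k_gold = (0.31/0.13)^(1/0.69) ≈ 3.5236.
y_gold = 3.5236^0.31 ≈ 1.4776, c_gold = y_gold − 0.13·k_gold ≈ 1.0196.
Gain: Δc = 1.0196 − 0.8089 ≈ 0.2106.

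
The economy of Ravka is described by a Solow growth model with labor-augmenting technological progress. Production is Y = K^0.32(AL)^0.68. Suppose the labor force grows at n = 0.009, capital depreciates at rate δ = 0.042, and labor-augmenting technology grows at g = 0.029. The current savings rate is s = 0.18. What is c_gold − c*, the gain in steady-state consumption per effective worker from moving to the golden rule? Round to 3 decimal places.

Capital per effective worker breaks even when investment replaces (n + g + δ)·k; here n + g + δ = 0.08.
Current steady state (s = 0.18): k* = (0.18/0.08)^(1/0.68) ≈ 3.2955, y* = 3.2955^0.32 ≈ 1.4646, c* = (1−0.18)·1.4646 ≈ 1.2010.
Setting f'(k) = n+g+δ gives 0.32·k^(0.32−1) = 0.08, hence k_gold = (0.32/0.08)^(1/0.68) ≈ 7.6804.
y_gold = 7.6804^0.32 ≈ 1.9201, c_gold = y_gold − 0.08·k_gold ≈ 1.3057.
Gain: Δc = 1.3057 − 1.2010 ≈ 0.1047.

Δc ≈ 0.105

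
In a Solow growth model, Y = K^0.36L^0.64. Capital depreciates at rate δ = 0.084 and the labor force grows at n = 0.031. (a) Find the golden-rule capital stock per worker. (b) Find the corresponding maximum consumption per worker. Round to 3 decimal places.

(a) k_gold ≈ 5.948; (b) c_gold ≈ 1.216

n + δ = 0.031 + 0.084 = 0.115.
At the golden rule the marginal product of capital equals n+δ: 0.36·k^(0.36−1) = 0.115. Solving, k_gold = (0.36/0.115)^(1/0.64) ≈ 5.9482.
y_gold = 5.9482^0.36 ≈ 1.9001; c_gold = y_gold − 0.115·k_gold ≈ 1.2161.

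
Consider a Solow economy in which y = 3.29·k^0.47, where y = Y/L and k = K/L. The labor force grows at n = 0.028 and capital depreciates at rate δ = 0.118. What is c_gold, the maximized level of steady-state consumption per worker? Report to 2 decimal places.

c_gold ≈ 14.14

n + δ = 0.028 + 0.118 = 0.146.
Golden rule sets MPK = n+δ: 0.47·3.29·k^(0.47−1) = 0.146, so k_gold = (0.47·3.29/0.146)^(1/0.53) ≈ 85.8718.
y_gold = 3.29·85.8718^0.47 ≈ 26.6751.
c_gold = y_gold − (n+δ)·k_gold = 26.6751 − 0.146·85.8718 ≈ 14.1378.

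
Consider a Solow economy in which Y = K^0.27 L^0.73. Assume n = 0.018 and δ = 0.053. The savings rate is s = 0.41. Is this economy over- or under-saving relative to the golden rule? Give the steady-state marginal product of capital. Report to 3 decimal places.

Capital per worker breaks even when investment replaces (n + δ)·k; here n + δ = 0.071.
Steady-state k*: s·k^0.27 = 0.071·k gives k* = (0.41/0.071)^(1/0.73) ≈ 11.0455.
MPK = 0.27·11.0455^(-0.73) ≈ 0.0468.
MPK < n+δ = 0.071, so the economy is dynamically inefficient (over-saving).

over-saving; MPK ≈ 0.047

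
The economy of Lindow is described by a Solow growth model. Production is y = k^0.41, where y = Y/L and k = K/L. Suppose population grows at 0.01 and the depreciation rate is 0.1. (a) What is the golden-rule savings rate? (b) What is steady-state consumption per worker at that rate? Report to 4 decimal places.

Capital per worker breaks even when investment replaces (n + δ)·k; here n + δ = 0.11.
For Cobb-Douglas, s_gold equals capital's share: s_gold = 0.41.
Maximizing c = f(k) − (n+δ)·k gives f'(k) = n+δ, i.e. 0.41·k^(0.41−1) = 0.11, so k_gold = (0.41/0.11)^(1/0.59) ≈ 9.2995.
y_gold = 9.2995^0.41 ≈ 2.4950; c_gold = (1−0.41)·y_gold ≈ 1.4720.

(a) s_gold = 0.4100; (b) c_gold ≈ 1.4720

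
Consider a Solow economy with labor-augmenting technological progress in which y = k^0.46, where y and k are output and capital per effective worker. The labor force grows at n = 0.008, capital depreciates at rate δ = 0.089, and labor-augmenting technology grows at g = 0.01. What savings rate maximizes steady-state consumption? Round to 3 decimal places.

s_gold = 0.460

Break-even investment rate: n + g + δ = 0.008 + 0.01 + 0.089 = 0.107.
At the golden rule MPK = n+g+δ, and in any Cobb-Douglas steady state s = (n+g+δ)·k/y = MPK·k/y = capital's share 0.46.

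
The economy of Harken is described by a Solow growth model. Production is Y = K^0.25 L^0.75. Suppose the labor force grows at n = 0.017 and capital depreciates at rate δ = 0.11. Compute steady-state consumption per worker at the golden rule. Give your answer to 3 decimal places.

c_gold ≈ 0.940

Break-even investment rate: n + δ = 0.017 + 0.11 = 0.127.
Golden rule sets MPK = n+δ: 0.25·k^(0.25−1) = 0.127, so k_gold = (0.25/0.127)^(1/0.75) ≈ 2.4671.
y_gold = 2.4671^0.25 ≈ 1.2533.
c_gold = y_gold − (n+δ)·k_gold = 1.2533 − 0.127·2.4671 ≈ 0.9400.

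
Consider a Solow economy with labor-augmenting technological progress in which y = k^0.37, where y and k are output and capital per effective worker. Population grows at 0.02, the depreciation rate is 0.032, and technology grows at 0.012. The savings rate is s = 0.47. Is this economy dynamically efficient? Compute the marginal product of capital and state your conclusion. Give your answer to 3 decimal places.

The effective depreciation rate is n + g + δ = 0.02 + 0.012 + 0.032 = 0.064.
Steady-state k*: s·k^0.37 = 0.064·k gives k* = (0.47/0.064)^(1/0.63) ≈ 23.6850.
MPK = 0.37·23.6850^(-0.63) ≈ 0.0504.
MPK < n+g+δ = 0.064, so the economy is dynamically inefficient (over-saving).

dynamically inefficient; MPK ≈ 0.050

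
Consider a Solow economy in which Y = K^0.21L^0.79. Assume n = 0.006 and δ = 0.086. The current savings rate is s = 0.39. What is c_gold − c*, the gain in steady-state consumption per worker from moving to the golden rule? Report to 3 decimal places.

Δc ≈ 0.088

Break-even investment rate: n + δ = 0.006 + 0.086 = 0.092.
Current steady state (s = 0.39): k* = (0.39/0.092)^(1/0.79) ≈ 6.2233, y* = 6.2233^0.21 ≈ 1.4681, c* = (1−0.39)·1.4681 ≈ 0.8955.
Setting f'(k) = n+δ gives 0.21·k^(0.21−1) = 0.092, hence k_gold = (0.21/0.092)^(1/0.79) ≈ 2.8426.
y_gold = 2.8426^0.21 ≈ 1.2453, c_gold = y_gold − 0.092·k_gold ≈ 0.9838.
Gain: Δc = 0.9838 − 0.8955 ≈ 0.0883.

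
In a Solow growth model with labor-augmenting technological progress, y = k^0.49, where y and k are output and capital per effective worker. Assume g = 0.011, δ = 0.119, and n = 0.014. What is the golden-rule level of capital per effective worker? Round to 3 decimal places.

k_gold ≈ 11.036

n + g + δ = 0.014 + 0.011 + 0.119 = 0.144.
At the golden rule the marginal product of capital equals n+g+δ: 0.49·k^(0.49−1) = 0.144. Solving, k_gold = (0.49/0.144)^(1/0.51) ≈ 11.0360.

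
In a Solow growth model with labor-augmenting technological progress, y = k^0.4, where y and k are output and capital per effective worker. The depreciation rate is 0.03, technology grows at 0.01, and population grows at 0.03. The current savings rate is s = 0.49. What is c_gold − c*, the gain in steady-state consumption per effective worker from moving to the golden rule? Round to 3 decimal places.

n + g + δ = 0.03 + 0.01 + 0.03 = 0.07.
Current steady state (s = 0.49): k* = (0.49/0.07)^(1/0.6) ≈ 25.6151, y* = 25.6151^0.4 ≈ 3.6593, c* = (1−0.49)·3.6593 ≈ 1.8662.
Setting f'(k) = n+g+δ gives 0.4·k^(0.4−1) = 0.07, hence k_gold = (0.4/0.07)^(1/0.6) ≈ 18.2643.
y_gold = 18.2643^0.4 ≈ 3.1963, c_gold = y_gold − 0.07·k_gold ≈ 1.9178.
Gain: Δc = 1.9178 − 1.8662 ≈ 0.0515.

Δc ≈ 0.052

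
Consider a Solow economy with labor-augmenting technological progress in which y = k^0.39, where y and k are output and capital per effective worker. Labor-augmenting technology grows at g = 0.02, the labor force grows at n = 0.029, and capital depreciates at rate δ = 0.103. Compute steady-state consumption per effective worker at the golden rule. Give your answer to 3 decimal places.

Capital per effective worker breaks even when investment replaces (n + g + δ)·k; here n + g + δ = 0.152.
Setting f'(k) = n+g+δ gives 0.39·k^(0.39−1) = 0.152, hence k_gold = (0.39/0.152)^(1/0.61) ≈ 4.6866.
y_gold = 4.6866^0.39 ≈ 1.8266.
c_gold = y_gold − (n+g+δ)·k_gold = 1.8266 − 0.152·4.6866 ≈ 1.1142.

c_gold ≈ 1.114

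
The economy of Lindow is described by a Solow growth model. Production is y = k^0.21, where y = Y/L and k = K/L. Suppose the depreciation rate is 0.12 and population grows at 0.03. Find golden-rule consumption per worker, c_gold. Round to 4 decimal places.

n + δ = 0.03 + 0.12 = 0.15.
Golden rule sets MPK = n+δ: 0.21·k^(0.21−1) = 0.15, so k_gold = (0.21/0.15)^(1/0.79) ≈ 1.5310.
y_gold = 1.5310^0.21 ≈ 1.0936.
c_gold = y_gold − (n+δ)·k_gold = 1.0936 − 0.15·1.5310 ≈ 0.8639.

c_gold ≈ 0.8639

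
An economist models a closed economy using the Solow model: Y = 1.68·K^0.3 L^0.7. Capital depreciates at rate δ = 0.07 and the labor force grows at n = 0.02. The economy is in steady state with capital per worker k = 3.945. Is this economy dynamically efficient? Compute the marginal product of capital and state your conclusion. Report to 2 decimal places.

Break-even investment rate: n + δ = 0.02 + 0.07 = 0.09.
MPK = 0.3·1.68·k^(0.3−1) = 0.3·1.68·3.945^(-0.7) ≈ 0.1928.
MPK > 0.09, so the economy is dynamically efficient (under-saving).

dynamically efficient; MPK ≈ 0.19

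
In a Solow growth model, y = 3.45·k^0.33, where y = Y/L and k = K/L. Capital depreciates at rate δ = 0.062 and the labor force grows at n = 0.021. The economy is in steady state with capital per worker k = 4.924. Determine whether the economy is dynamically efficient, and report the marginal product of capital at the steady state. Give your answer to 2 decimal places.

dynamically efficient; MPK ≈ 0.39

Break-even investment rate: n + δ = 0.021 + 0.062 = 0.083.
MPK = 0.33·3.45·k^(0.33−1) = 0.33·3.45·4.924^(-0.67) ≈ 0.3913.
MPK > 0.083, so the economy is dynamically efficient (under-saving).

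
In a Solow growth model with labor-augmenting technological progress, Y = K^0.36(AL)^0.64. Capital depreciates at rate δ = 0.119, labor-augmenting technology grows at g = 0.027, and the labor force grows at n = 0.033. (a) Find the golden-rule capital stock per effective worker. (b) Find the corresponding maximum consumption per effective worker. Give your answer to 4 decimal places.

(a) k_gold ≈ 2.9795; (b) c_gold ≈ 0.9481

Capital per effective worker breaks even when investment replaces (n + g + δ)·k; here n + g + δ = 0.179.
At the golden rule the marginal product of capital equals n+g+δ: 0.36·k^(0.36−1) = 0.179. Solving, k_gold = (0.36/0.179)^(1/0.64) ≈ 2.9795.
y_gold = 2.9795^0.36 ≈ 1.4815; c_gold = y_gold − 0.179·k_gold ≈ 0.9481.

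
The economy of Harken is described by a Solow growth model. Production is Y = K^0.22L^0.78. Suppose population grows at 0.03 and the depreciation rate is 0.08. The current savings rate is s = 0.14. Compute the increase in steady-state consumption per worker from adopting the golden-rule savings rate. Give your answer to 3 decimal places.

The effective depreciation rate is n + δ = 0.03 + 0.08 = 0.11.
Current steady state (s = 0.14): k* = (0.14/0.11)^(1/0.78) ≈ 1.3623, y* = 1.3623^0.22 ≈ 1.0704, c* = (1−0.14)·1.0704 ≈ 0.9205.
Golden rule sets MPK = n+δ: 0.22·k^(0.22−1) = 0.11, so k_gold = (0.22/0.11)^(1/0.78) ≈ 2.4318.
y_gold = 2.4318^0.22 ≈ 1.2159, c_gold = y_gold − 0.11·k_gold ≈ 0.9484.
Gain: Δc = 0.9484 − 0.9205 ≈ 0.0279.

Δc ≈ 0.028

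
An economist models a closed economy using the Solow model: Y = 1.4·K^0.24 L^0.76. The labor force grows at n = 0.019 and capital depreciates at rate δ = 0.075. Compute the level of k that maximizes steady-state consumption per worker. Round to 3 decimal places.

The effective depreciation rate is n + δ = 0.019 + 0.075 = 0.094.
At the golden rule the marginal product of capital equals n+δ: 0.24·1.4·k^(0.24−1) = 0.094. Solving, k_gold = (0.24·1.4/0.094)^(1/0.76) ≈ 5.3445.

k_gold ≈ 5.345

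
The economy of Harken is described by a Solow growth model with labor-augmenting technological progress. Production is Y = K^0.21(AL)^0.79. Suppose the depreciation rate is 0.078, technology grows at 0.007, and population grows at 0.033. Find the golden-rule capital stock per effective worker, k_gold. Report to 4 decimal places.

k_gold ≈ 2.0744

n + g + δ = 0.033 + 0.007 + 0.078 = 0.118.
Maximizing c = f(k) − (n+g+δ)·k gives f'(k) = n+g+δ, i.e. 0.21·k^(0.21−1) = 0.118, so k_gold = (0.21/0.118)^(1/0.79) ≈ 2.0744.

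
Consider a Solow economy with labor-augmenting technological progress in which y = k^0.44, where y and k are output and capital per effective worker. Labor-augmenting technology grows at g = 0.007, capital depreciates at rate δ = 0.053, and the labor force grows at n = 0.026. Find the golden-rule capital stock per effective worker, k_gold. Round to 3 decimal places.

k_gold ≈ 18.450

n + g + δ = 0.026 + 0.007 + 0.053 = 0.086.
Maximizing c = f(k) − (n+g+δ)·k gives f'(k) = n+g+δ, i.e. 0.44·k^(0.44−1) = 0.086, so k_gold = (0.44/0.086)^(1/0.56) ≈ 18.4497.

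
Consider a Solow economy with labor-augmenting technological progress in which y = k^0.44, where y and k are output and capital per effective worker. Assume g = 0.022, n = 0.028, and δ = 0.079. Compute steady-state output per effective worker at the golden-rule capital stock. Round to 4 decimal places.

Capital per effective worker breaks even when investment replaces (n + g + δ)·k; here n + g + δ = 0.129.
Setting f'(k) = n+g+δ gives 0.44·k^(0.44−1) = 0.129, hence k_gold = (0.44/0.129)^(1/0.56) ≈ 8.9442.
Output: y_gold = k_gold^0.44 = 8.9442^0.44 ≈ 2.6223.

y_gold ≈ 2.6223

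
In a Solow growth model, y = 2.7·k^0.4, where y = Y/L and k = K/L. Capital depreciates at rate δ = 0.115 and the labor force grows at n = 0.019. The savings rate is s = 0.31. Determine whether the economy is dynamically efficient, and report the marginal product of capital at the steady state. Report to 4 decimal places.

dynamically efficient; MPK ≈ 0.1729

Capital per worker breaks even when investment replaces (n + δ)·k; here n + δ = 0.134.
Steady-state k*: s·A·k^0.4 = 0.134·k gives k* = (0.31·2.7/0.134)^(1/0.6) ≈ 21.1853.
MPK = 0.4·2.7·21.1853^(-0.6) ≈ 0.1729.
MPK > n+δ = 0.134, so the economy is dynamically efficient (under-saving).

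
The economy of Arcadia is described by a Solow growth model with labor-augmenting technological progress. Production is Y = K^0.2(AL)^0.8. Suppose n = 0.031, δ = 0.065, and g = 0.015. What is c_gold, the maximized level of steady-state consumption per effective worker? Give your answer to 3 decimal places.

n + g + δ = 0.031 + 0.015 + 0.065 = 0.111.
Maximizing c = f(k) − (n+g+δ)·k gives f'(k) = n+g+δ, i.e. 0.2·k^(0.2−1) = 0.111, so k_gold = (0.2/0.111)^(1/0.8) ≈ 2.0875.
y_gold = 2.0875^0.2 ≈ 1.1586.
c_gold = y_gold − (n+g+δ)·k_gold = 1.1586 − 0.111·2.0875 ≈ 0.9269.

c_gold ≈ 0.927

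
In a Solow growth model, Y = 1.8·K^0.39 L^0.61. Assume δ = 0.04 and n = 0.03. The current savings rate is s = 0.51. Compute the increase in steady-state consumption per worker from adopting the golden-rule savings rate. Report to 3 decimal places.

Δc ≈ 0.223

Break-even investment rate: n + δ = 0.03 + 0.04 = 0.07.
Current steady state (s = 0.51): k* = (0.51·1.8/0.07)^(1/0.61) ≈ 67.9780, y* = 1.8·67.9780^0.39 ≈ 9.3303, c* = (1−0.51)·9.3303 ≈ 4.5719.
Golden rule sets MPK = n+δ: 0.39·1.8·k^(0.39−1) = 0.07, so k_gold = (0.39·1.8/0.07)^(1/0.61) ≈ 43.7901.
y_gold = 1.8·43.7901^0.39 ≈ 7.8598, c_gold = y_gold − 0.07·k_gold ≈ 4.7945.
Gain: Δc = 4.7945 − 4.5719 ≈ 0.2226.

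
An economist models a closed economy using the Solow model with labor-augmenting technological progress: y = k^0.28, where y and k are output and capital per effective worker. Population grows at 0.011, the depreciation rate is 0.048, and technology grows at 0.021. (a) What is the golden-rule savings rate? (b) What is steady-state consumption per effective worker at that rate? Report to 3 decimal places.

Break-even investment rate: n + g + δ = 0.011 + 0.021 + 0.048 = 0.08.
For Cobb-Douglas, s_gold equals capital's share: s_gold = 0.28.
Setting f'(k) = n+g+δ gives 0.28·k^(0.28−1) = 0.08, hence k_gold = (0.28/0.08)^(1/0.72) ≈ 5.6971.
y_gold = 5.6971^0.28 ≈ 1.6277; c_gold = (1−0.28)·y_gold ≈ 1.1720.

(a) s_gold = 0.280; (b) c_gold ≈ 1.172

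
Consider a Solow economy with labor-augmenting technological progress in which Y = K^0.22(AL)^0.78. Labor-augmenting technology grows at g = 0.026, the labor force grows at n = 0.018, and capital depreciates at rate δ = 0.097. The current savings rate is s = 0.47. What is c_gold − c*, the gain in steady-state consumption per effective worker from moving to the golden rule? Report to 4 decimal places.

Capital per effective worker breaks even when investment replaces (n + g + δ)·k; here n + g + δ = 0.141.
Current steady state (s = 0.47): k* = (0.47/0.141)^(1/0.78) ≈ 4.6812, y* = 4.6812^0.22 ≈ 1.4044, c* = (1−0.47)·1.4044 ≈ 0.7443.
Maximizing c = f(k) − (n+g+δ)·k gives f'(k) = n+g+δ, i.e. 0.22·k^(0.22−1) = 0.141, so k_gold = (0.22/0.141)^(1/0.78) ≈ 1.7689.
y_gold = 1.7689^0.22 ≈ 1.1337, c_gold = y_gold − 0.141·k_gold ≈ 0.8843.
Gain: Δc = 0.8843 − 0.7443 ≈ 0.1400.

Δc ≈ 0.1400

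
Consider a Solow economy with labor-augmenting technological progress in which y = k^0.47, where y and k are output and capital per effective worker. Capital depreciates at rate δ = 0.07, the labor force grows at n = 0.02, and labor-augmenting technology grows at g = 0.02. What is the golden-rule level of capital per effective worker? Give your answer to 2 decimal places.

The effective depreciation rate is n + g + δ = 0.02 + 0.02 + 0.07 = 0.11.
Maximizing c = f(k) − (n+g+δ)·k gives f'(k) = n+g+δ, i.e. 0.47·k^(0.47−1) = 0.11, so k_gold = (0.47/0.11)^(1/0.53) ≈ 15.4885.

k_gold ≈ 15.49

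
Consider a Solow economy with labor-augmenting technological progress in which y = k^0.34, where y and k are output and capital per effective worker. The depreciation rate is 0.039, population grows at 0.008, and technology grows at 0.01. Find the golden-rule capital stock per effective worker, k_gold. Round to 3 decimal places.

The effective depreciation rate is n + g + δ = 0.008 + 0.01 + 0.039 = 0.057.
Setting f'(k) = n+g+δ gives 0.34·k^(0.34−1) = 0.057, hence k_gold = (0.34/0.057)^(1/0.66) ≈ 14.9678.

k_gold ≈ 14.968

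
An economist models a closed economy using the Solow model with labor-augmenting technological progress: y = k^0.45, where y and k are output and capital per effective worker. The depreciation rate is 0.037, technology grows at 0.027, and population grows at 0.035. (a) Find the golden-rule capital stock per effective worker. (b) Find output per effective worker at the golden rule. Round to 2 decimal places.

(a) k_gold ≈ 15.69; (b) y_gold ≈ 3.45

The effective depreciation rate is n + g + δ = 0.035 + 0.027 + 0.037 = 0.099.
Golden rule sets MPK = n+g+δ: 0.45·k^(0.45−1) = 0.099, so k_gold = (0.45/0.099)^(1/0.55) ≈ 15.6890.
y_gold = 15.6890^0.45 ≈ 3.4516.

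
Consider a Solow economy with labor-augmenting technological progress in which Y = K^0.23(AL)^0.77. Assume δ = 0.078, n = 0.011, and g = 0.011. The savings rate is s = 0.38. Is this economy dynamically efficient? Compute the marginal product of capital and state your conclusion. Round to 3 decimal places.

dynamically inefficient; MPK ≈ 0.061

The effective depreciation rate is n + g + δ = 0.011 + 0.011 + 0.078 = 0.1.
Steady-state k*: s·k^0.23 = 0.1·k gives k* = (0.38/0.1)^(1/0.77) ≈ 5.6619.
MPK = 0.23·5.6619^(-0.77) ≈ 0.0605.
MPK < n+g+δ = 0.1, so the economy is dynamically inefficient (over-saving).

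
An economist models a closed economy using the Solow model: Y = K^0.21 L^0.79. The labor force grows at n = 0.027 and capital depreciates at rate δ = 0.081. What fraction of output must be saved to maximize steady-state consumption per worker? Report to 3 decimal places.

Capital per worker breaks even when investment replaces (n + δ)·k; here n + δ = 0.108.
At the golden rule MPK = n+δ, and in any Cobb-Douglas steady state s = (n+δ)·k/y = MPK·k/y = capital's share 0.21.

s_gold = 0.210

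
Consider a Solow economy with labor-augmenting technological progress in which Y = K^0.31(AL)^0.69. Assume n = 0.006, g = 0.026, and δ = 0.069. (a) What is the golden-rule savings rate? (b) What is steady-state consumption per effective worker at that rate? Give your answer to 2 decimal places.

(a) s_gold = 0.31; (b) c_gold ≈ 1.14

Capital per effective worker breaks even when investment replaces (n + g + δ)·k; here n + g + δ = 0.101.
For Cobb-Douglas, s_gold equals capital's share: s_gold = 0.31.
Setting f'(k) = n+g+δ gives 0.31·k^(0.31−1) = 0.101, hence k_gold = (0.31/0.101)^(1/0.69) ≈ 5.0799.
y_gold = 5.0799^0.31 ≈ 1.6551; c_gold = (1−0.31)·y_gold ≈ 1.1420.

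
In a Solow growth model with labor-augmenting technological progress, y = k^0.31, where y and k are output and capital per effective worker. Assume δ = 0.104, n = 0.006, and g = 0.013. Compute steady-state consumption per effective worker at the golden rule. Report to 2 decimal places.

Capital per effective worker breaks even when investment replaces (n + g + δ)·k; here n + g + δ = 0.123.
Golden rule sets MPK = n+g+δ: 0.31·k^(0.31−1) = 0.123, so k_gold = (0.31/0.123)^(1/0.69) ≈ 3.8179.
y_gold = 3.8179^0.31 ≈ 1.5148.
c_gold = y_gold − (n+g+δ)·k_gold = 1.5148 − 0.123·3.8179 ≈ 1.0452.

c_gold ≈ 1.05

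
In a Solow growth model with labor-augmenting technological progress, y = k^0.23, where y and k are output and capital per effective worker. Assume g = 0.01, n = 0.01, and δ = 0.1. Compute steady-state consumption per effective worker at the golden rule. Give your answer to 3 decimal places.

Capital per effective worker breaks even when investment replaces (n + g + δ)·k; here n + g + δ = 0.12.
Maximizing c = f(k) − (n+g+δ)·k gives f'(k) = n+g+δ, i.e. 0.23·k^(0.23−1) = 0.12, so k_gold = (0.23/0.12)^(1/0.77) ≈ 2.3278.
y_gold = 2.3278^0.23 ≈ 1.2145.
c_gold = y_gold − (n+g+δ)·k_gold = 1.2145 − 0.12·2.3278 ≈ 0.9352.

c_gold ≈ 0.935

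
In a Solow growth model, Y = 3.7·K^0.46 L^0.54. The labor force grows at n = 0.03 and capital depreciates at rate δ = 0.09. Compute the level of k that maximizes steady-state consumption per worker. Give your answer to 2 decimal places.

Capital per worker breaks even when investment replaces (n + δ)·k; here n + δ = 0.12.
Setting f'(k) = n+δ gives 0.46·3.7·k^(0.46−1) = 0.12, hence k_gold = (0.46·3.7/0.12)^(1/0.54) ≈ 135.8072.

k_gold ≈ 135.81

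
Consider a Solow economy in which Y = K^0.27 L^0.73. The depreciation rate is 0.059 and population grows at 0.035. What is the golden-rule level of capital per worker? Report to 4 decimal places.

Capital per worker breaks even when investment replaces (n + δ)·k; here n + δ = 0.094.
At the golden rule the marginal product of capital equals n+δ: 0.27·k^(0.27−1) = 0.094. Solving, k_gold = (0.27/0.094)^(1/0.73) ≈ 4.2435.

k_gold ≈ 4.2435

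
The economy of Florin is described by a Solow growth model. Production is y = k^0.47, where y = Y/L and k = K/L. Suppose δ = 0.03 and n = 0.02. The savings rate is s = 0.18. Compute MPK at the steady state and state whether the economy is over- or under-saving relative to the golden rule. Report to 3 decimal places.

n + δ = 0.02 + 0.03 = 0.05.
Steady-state k*: s·k^0.47 = 0.05·k gives k* = (0.18/0.05)^(1/0.53) ≈ 11.2106.
MPK = 0.47·11.2106^(-0.53) ≈ 0.1306.
MPK > n+δ = 0.05, so the economy is dynamically efficient (under-saving).

under-saving; MPK ≈ 0.131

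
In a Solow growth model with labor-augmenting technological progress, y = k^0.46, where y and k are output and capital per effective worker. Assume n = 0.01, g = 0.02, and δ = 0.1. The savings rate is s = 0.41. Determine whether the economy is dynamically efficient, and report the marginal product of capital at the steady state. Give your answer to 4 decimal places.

The effective depreciation rate is n + g + δ = 0.01 + 0.02 + 0.1 = 0.13.
Steady-state k*: s·k^0.46 = 0.13·k gives k* = (0.41/0.13)^(1/0.54) ≈ 8.3903.
MPK = 0.46·8.3903^(-0.54) ≈ 0.1459.
MPK > n+g+δ = 0.13, so the economy is dynamically efficient (under-saving).

dynamically efficient; MPK ≈ 0.1459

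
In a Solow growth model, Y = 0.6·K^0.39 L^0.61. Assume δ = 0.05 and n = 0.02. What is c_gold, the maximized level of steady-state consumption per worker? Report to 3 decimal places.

c_gold ≈ 0.792

The effective depreciation rate is n + δ = 0.02 + 0.05 = 0.07.
Setting f'(k) = n+δ gives 0.39·0.6·k^(0.39−1) = 0.07, hence k_gold = (0.39·0.6/0.07)^(1/0.61) ≈ 7.2312.
y_gold = 0.6·7.2312^0.39 ≈ 1.2979.
c_gold = y_gold − (n+δ)·k_gold = 1.2979 − 0.07·7.2312 ≈ 0.7917.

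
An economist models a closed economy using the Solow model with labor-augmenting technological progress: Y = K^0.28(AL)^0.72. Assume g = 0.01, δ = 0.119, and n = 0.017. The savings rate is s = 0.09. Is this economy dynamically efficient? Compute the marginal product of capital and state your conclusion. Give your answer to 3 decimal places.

The effective depreciation rate is n + g + δ = 0.017 + 0.01 + 0.119 = 0.146.
Steady-state k*: s·k^0.28 = 0.146·k gives k* = (0.09/0.146)^(1/0.72) ≈ 0.5107.
MPK = 0.28·0.5107^(-0.72) ≈ 0.4542.
MPK > n+g+δ = 0.146, so the economy is dynamically efficient (under-saving).

dynamically efficient; MPK ≈ 0.454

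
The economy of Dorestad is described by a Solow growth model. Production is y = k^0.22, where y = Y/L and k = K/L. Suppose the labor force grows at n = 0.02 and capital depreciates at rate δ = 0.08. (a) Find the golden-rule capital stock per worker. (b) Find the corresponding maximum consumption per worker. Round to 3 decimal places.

n + δ = 0.02 + 0.08 = 0.1.
At the golden rule the marginal product of capital equals n+δ: 0.22·k^(0.22−1) = 0.1. Solving, k_gold = (0.22/0.1)^(1/0.78) ≈ 2.7479.
y_gold = 2.7479^0.22 ≈ 1.2491; c_gold = y_gold − 0.1·k_gold ≈ 0.9743.

(a) k_gold ≈ 2.748; (b) c_gold ≈ 0.974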